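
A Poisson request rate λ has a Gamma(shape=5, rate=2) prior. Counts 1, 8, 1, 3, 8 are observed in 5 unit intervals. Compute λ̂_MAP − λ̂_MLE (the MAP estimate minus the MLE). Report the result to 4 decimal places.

MAP − MLE = -0.6286

Σxᵢ = 21. Posterior is Gamma(26, 7); MAP = (26−1)/7 = 25/7 ≈ 3.57143.
MLE = x̄ = 21/5 ≈ 4.20000.
Difference = 25/7 − 21/5 = -22/35 ≈ -0.6286.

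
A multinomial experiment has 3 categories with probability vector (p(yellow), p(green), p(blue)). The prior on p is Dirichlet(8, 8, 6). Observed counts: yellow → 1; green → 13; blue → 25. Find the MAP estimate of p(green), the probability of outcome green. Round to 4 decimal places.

The posterior is Dirichlet(αᵢ + nᵢ) = Dirichlet(9, 21, 31).
For a Dirichlet(a₁,…,a_K) with all aᵢ > 1, the mode has j-th component (aⱼ − 1)/(Σaᵢ − K).
Here Σaᵢ = 61 and K = 3, so p(green) = (21 − 1)/(61 − 3) = 20/58 ≈ 0.3448.

MAP estimate of p(green) = 0.3448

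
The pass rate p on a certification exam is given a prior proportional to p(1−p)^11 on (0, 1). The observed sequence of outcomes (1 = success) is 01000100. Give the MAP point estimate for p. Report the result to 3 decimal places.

p̂_MAP = 0.150

The prior density ∝ p(1−p)^11 is the kernel of Beta(2, 12).
Data: 2 successes in 8 trials (from the sequence). The binomial likelihood contributes p^2(1−p)^6, so the posterior is Beta(2+2, 12+6) = Beta(4, 18).
For Beta(a, b) with a, b > 1 the mode is (a−1)/(a+b−2) = 3/20 ≈ 0.150.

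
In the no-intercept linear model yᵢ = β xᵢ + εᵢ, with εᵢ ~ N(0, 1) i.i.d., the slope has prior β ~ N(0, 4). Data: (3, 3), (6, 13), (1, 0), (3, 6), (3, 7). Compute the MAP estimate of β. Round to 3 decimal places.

log p(β | y) = −Σ(yᵢ − βxᵢ)²/(2·1) − β²/(2·4) + const.
Setting the derivative to zero: Σxᵢ(yᵢ − βxᵢ)/1 − β/4 = 0, so β = Σxᵢyᵢ / (Σxᵢ² + σ²/τ²).
Σxᵢyᵢ = 3·3 + 6·13 + 1·0 + 3·6 + 3·7 = 126; Σxᵢ² = 64; σ²/τ² = 0.25.
β̂_MAP = 126 / (64 + 0.25) = 126/64.25 ≈ 1.961.

β̂_MAP = 1.961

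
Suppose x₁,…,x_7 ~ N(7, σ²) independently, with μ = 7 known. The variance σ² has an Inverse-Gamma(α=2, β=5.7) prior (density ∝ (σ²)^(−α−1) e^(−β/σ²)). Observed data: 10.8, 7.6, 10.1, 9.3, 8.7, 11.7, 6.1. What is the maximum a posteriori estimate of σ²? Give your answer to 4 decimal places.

σ̂²_MAP = 5.1454

Sum of squared deviations about the known mean: SS = (10.8−7)² + (7.6−7)² + (10.1−7)² + (9.3−7)² + (8.7−7)² + (11.7−7)² + (6.1−7)² = 55.49.
The Normal likelihood contributes (σ²)^(−n/2) exp(−SS/(2σ²)), so the posterior is Inverse-Gamma(α + n/2, β + SS/2) = Inverse-Gamma(5.5, 33.445).
The mode of Inverse-Gamma(a, b) is b/(a+1) = 33.445/6.5 ≈ 5.1454.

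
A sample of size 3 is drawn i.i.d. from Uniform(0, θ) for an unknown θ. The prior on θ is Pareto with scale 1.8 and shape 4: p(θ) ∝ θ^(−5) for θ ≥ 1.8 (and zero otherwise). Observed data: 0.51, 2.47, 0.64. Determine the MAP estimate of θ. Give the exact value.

θ̂_MAP = 2.47

The Uniform(0, θ) likelihood is θ^(−n) for θ ≥ max(xᵢ), zero otherwise. Here max(xᵢ) = 2.47.
Posterior ∝ θ^(−5) · θ^(−3) = θ^(−8) on θ ≥ max(1.8, 2.47) = 2.47.
This density is strictly decreasing in θ, so the posterior mode lies at the lower boundary of the support.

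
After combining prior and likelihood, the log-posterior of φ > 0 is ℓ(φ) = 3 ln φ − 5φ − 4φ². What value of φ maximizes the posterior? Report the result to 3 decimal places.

ℓ'(φ) = 3/φ − 5 − 8φ. Setting this to zero and multiplying by φ: 8φ² + 5φ − 3 = 0.
φ = (−5 + √(5² + 4·8·3)) / (2·8) = (−5 + √121) / 16 = (−5 + 11)/16 = 3/8.
ℓ''(φ) = −3/φ² − 8 < 0, confirming a maximum.

φ̂_MAP = 0.375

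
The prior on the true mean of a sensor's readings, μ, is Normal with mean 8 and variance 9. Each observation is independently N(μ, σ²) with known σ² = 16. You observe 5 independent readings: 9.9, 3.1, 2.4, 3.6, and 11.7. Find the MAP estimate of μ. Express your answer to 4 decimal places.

n = 5; x̄ = (9.9 + 3.1 + 2.4 + 3.6 + 11.7)/5 = 30.7/5 = 6.14.
For a Normal prior and Normal likelihood with known variance, the posterior is Normal; its mode equals its mean, the precision-weighted average.
Prior precision 1/σ₀² = 1/9; data precision n/σ² = 5/16 = 0.3125.
μ̂ = ((1/9)·8 + 0.3125·6.14) / (1/9 + 0.3125) = (4043/1440)/(61/144) = 4043/610 ≈ 6.6279.

μ̂_MAP = 6.6279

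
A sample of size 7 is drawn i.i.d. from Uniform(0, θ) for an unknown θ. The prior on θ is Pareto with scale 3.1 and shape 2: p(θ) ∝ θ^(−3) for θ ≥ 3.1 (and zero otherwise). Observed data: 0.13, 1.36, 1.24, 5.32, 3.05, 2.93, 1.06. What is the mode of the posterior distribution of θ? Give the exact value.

θ̂_MAP = 5.32

The Uniform(0, θ) likelihood is θ^(−n) for θ ≥ max(xᵢ), zero otherwise. Here max(xᵢ) = 5.32.
Posterior ∝ θ^(−3) · θ^(−7) = θ^(−10) on θ ≥ max(3.1, 5.32) = 5.32.
This density is strictly decreasing in θ, so the posterior mode lies at the lower boundary of the support.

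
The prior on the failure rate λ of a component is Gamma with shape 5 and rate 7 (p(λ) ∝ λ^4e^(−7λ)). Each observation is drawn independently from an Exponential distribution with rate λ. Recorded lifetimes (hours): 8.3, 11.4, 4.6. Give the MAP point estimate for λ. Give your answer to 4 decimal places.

λ̂_MAP = 0.2236

The Exponential(rate=λ) likelihood is ∝ λ^n e^(−λΣtᵢ). Here n = 3 and Σtᵢ = 8.3 + 11.4 + 4.6 = 24.3.
Posterior ∝ λ^4e^(−7λ) · λ^3e^(−24.3λ) = λ^7e^(−31.3λ), i.e. Gamma(8, 31.3).
Mode = (a−1)/b = 7/31.3 ≈ 0.2236.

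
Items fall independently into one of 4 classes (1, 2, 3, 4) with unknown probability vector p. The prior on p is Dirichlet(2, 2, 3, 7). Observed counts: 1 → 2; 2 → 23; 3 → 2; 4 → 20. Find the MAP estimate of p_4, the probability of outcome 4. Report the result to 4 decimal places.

The posterior is Dirichlet(αᵢ + nᵢ) = Dirichlet(4, 25, 5, 27).
For a Dirichlet(a₁,…,a_K) with all aᵢ > 1, the mode has j-th component (aⱼ − 1)/(Σaᵢ − K).
Here Σaᵢ = 61 and K = 4, so p_4 = (27 − 1)/(61 − 4) = 26/57 ≈ 0.4561.

MAP estimate: 0.4561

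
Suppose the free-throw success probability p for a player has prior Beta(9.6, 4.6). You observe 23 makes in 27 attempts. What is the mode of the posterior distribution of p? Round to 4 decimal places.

p̂_MAP = 0.8061

Prior: Beta(9.6, 4.6).
Data: 23 successes in 27 trials. The binomial likelihood contributes p^23(1−p)^4, so the posterior is Beta(9.6+23, 4.6+4) = Beta(32.6, 8.6).
For Beta(a, b) with a, b > 1 the mode is (a−1)/(a+b−2) = 31.6/39.2 ≈ 0.8061.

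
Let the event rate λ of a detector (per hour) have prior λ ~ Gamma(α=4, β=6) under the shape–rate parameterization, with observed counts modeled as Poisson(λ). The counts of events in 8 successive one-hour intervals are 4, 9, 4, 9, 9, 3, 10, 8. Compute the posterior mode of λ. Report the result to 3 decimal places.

λ̂_MAP = 4.214

Σxᵢ = 4+9+4+9+9+3+10+8 = 56, with n = 8.
Posterior ∝ λ^3e^(−6λ) · λ^56e^(−8λ) = λ^59e^(−14λ), i.e. Gamma(shape=60, rate=14).
The mode of a Gamma(a, b) with a ≥ 1 (shape–rate) is (a−1)/b = 59/14 ≈ 4.214.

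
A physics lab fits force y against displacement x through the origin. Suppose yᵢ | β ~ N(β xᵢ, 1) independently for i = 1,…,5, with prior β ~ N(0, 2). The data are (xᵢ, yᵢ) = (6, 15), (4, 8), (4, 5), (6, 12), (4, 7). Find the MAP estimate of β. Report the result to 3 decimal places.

log p(β | y) = −Σ(yᵢ − βxᵢ)²/(2·1) − β²/(2·2) + const.
Setting the derivative to zero: Σxᵢ(yᵢ − βxᵢ)/1 − β/2 = 0, so β = Σxᵢyᵢ / (Σxᵢ² + σ²/τ²).
Σxᵢyᵢ = 6·15 + 4·8 + 4·5 + 6·12 + 4·7 = 242; Σxᵢ² = 120; σ²/τ² = 0.5.
β̂_MAP = 242 / (120 + 0.5) = 242/120.5 ≈ 2.008.

β̂_MAP = 2.008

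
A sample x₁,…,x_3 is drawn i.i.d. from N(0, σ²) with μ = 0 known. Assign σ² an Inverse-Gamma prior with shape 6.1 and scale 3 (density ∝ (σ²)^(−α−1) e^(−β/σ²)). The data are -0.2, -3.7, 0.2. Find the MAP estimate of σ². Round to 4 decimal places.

Sum of squared deviations about the known mean: SS = (-0.2−0)² + (-3.7−0)² + (0.2−0)² = 13.77.
The Normal likelihood contributes (σ²)^(−n/2) exp(−SS/(2σ²)), so the posterior is Inverse-Gamma(α + n/2, β + SS/2) = Inverse-Gamma(7.6, 9.885).
The mode of Inverse-Gamma(a, b) is b/(a+1) = 9.885/8.6 ≈ 1.1494.

σ̂²_MAP = 1.1494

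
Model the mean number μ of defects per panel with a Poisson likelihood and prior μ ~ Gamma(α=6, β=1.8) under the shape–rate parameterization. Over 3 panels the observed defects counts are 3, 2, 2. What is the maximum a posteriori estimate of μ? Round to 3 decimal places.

Σxᵢ = 3+2+2 = 7, with n = 3.
Posterior ∝ μ^5e^(−1.8μ) · μ^7e^(−3μ) = μ^12e^(−4.8μ), i.e. Gamma(shape=13, rate=4.8).
The mode of a Gamma(a, b) with a ≥ 1 (shape–rate) is (a−1)/b = 12/4.8 ≈ 2.500.

μ̂_MAP = 2.500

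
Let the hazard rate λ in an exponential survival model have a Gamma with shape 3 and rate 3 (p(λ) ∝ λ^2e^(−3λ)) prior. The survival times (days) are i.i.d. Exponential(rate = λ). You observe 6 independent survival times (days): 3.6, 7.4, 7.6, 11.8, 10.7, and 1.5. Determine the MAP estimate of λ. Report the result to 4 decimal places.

The Exponential(rate=λ) likelihood is ∝ λ^n e^(−λΣtᵢ). Here n = 6 and Σtᵢ = 3.6 + 7.4 + 7.6 + 11.8 + 10.7 + 1.5 = 42.6.
Posterior ∝ λ^2e^(−3λ) · λ^6e^(−42.6λ) = λ^8e^(−45.6λ), i.e. Gamma(9, 45.6).
Mode = (a−1)/b = 8/45.6 ≈ 0.1754.

λ̂_MAP = 0.1754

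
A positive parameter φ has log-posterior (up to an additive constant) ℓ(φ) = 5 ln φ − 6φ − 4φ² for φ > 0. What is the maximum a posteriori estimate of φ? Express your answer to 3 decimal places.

ℓ'(φ) = 5/φ − 6 − 8φ. Setting this to zero and multiplying by φ: 8φ² + 6φ − 5 = 0.
φ = (−6 + √(6² + 4·8·5)) / (2·8) = (−6 + √196) / 16 = (−6 + 14)/16 = 1/2.
ℓ''(φ) = −5/φ² − 8 < 0, confirming a maximum.

φ̂_MAP = 0.500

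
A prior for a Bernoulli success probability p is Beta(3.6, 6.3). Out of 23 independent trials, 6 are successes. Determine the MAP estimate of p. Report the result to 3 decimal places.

p̂_MAP = 0.278

Prior: Beta(3.6, 6.3).
Data: 6 successes in 23 trials. The binomial likelihood contributes p^6(1−p)^17, so the posterior is Beta(3.6+6, 6.3+17) = Beta(9.6, 23.3).
For Beta(a, b) with a, b > 1 the mode is (a−1)/(a+b−2) = 8.6/30.9 ≈ 0.278.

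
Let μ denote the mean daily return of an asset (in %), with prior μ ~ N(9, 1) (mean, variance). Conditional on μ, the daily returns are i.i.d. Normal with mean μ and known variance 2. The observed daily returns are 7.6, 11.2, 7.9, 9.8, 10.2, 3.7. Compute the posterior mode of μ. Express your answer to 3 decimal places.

μ̂_MAP = 8.550

n = 6; x̄ = (7.6 + 11.2 + 7.9 + 9.8 + 10.2 + 3.7)/6 = 50.4/6 = 8.4.
For a Normal prior and Normal likelihood with known variance, the posterior is Normal; its mode equals its mean, the precision-weighted average.
Prior precision 1/σ₀² = 1/1 = 1; data precision n/σ² = 6/2 = 3.
μ̂ = (1·9 + 3·8.4) / (1 + 3) = 34.2/4 = 8.550.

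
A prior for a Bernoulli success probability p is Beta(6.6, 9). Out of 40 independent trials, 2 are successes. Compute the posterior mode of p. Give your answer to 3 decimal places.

Prior: Beta(6.6, 9).
Data: 2 successes in 40 trials. The binomial likelihood contributes p^2(1−p)^38, so the posterior is Beta(6.6+2, 9+38) = Beta(8.6, 47).
For Beta(a, b) with a, b > 1 the mode is (a−1)/(a+b−2) = 7.6/53.6 ≈ 0.142.

p̂_MAP = 0.142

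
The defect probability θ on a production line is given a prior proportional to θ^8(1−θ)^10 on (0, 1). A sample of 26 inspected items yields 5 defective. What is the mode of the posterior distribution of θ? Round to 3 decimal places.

θ̂_MAP = 0.295

The prior density ∝ θ^8(1−θ)^10 is the kernel of Beta(9, 11).
Data: 5 successes in 26 trials. The binomial likelihood contributes θ^5(1−θ)^21, so the posterior is Beta(9+5, 11+21) = Beta(14, 32).
For Beta(a, b) with a, b > 1 the mode is (a−1)/(a+b−2) = 13/44 ≈ 0.295.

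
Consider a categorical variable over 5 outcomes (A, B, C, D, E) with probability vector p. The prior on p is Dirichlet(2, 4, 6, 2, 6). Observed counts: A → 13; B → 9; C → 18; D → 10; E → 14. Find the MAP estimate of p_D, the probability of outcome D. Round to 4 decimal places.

The posterior is Dirichlet(αᵢ + nᵢ) = Dirichlet(15, 13, 24, 12, 20).
For a Dirichlet(a₁,…,a_K) with all aᵢ > 1, the mode has j-th component (aⱼ − 1)/(Σaᵢ − K).
Here Σaᵢ = 84 and K = 5, so p_D = (12 − 1)/(84 − 5) = 11/79 ≈ 0.1392.

MAP estimate of p_D = 0.1392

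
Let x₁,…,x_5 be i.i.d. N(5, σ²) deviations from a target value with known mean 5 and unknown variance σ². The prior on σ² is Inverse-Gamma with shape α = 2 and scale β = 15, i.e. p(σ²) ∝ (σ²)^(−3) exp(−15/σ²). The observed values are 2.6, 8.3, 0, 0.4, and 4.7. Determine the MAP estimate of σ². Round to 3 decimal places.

σ̂²_MAP = 8.445

Sum of squared deviations about the known mean: SS = (2.6−5)² + (8.3−5)² + (0−5)² + (0.4−5)² + (4.7−5)² = 62.9.
The Normal likelihood contributes (σ²)^(−n/2) exp(−SS/(2σ²)), so the posterior is Inverse-Gamma(α + n/2, β + SS/2) = Inverse-Gamma(4.5, 46.45).
The mode of Inverse-Gamma(a, b) is b/(a+1) = 46.45/5.5 ≈ 8.445.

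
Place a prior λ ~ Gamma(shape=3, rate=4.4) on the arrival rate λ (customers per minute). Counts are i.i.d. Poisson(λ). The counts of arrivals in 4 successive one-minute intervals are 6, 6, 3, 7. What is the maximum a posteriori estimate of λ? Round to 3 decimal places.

Σxᵢ = 6+6+3+7 = 22, with n = 4.
Posterior ∝ λ^2e^(−4.4λ) · λ^22e^(−4λ) = λ^24e^(−8.4λ), i.e. Gamma(shape=25, rate=8.4).
The mode of a Gamma(a, b) with a ≥ 1 (shape–rate) is (a−1)/b = 24/8.4 ≈ 2.857.

λ̂_MAP = 2.857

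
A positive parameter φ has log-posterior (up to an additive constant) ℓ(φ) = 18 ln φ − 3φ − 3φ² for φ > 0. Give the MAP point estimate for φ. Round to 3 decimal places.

φ̂_MAP = 1.500

ℓ'(φ) = 18/φ − 3 − 6φ. Setting this to zero and multiplying by φ: 6φ² + 3φ − 18 = 0.
φ = (−3 + √(3² + 4·6·18)) / (2·6) = (−3 + √441) / 12 = (−3 + 21)/12 = 3/2.
ℓ''(φ) = −18/φ² − 6 < 0, confirming a maximum.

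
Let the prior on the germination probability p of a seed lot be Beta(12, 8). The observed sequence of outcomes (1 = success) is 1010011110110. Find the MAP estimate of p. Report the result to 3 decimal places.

Prior: Beta(12, 8).
Data: 8 successes in 13 trials (from the sequence). The binomial likelihood contributes p^8(1−p)^5, so the posterior is Beta(12+8, 8+5) = Beta(20, 13).
For Beta(a, b) with a, b > 1 the mode is (a−1)/(a+b−2) = 19/31 ≈ 0.613.

p̂_MAP = 0.613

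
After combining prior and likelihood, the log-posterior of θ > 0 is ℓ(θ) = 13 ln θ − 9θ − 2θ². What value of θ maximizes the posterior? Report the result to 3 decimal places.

ℓ'(θ) = 13/θ − 9 − 4θ. Setting this to zero and multiplying by θ: 4θ² + 9θ − 13 = 0.
θ = (−9 + √(9² + 4·4·13)) / (2·4) = (−9 + √289) / 8 = (−9 + 17)/8 = 1.
ℓ''(θ) = −13/θ² − 4 < 0, confirming a maximum.

θ̂_MAP = 1.000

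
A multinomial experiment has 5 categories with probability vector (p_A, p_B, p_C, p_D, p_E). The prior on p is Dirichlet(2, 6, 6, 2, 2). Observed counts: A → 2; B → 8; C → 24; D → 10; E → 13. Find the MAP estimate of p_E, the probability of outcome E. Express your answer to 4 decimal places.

MAP estimate of p_E = 0.2000

The posterior is Dirichlet(αᵢ + nᵢ) = Dirichlet(4, 14, 30, 12, 15).
For a Dirichlet(a₁,…,a_K) with all aᵢ > 1, the mode has j-th component (aⱼ − 1)/(Σaᵢ − K).
Here Σaᵢ = 75 and K = 5, so p_E = (15 − 1)/(75 − 5) = 14/70 ≈ 0.2000.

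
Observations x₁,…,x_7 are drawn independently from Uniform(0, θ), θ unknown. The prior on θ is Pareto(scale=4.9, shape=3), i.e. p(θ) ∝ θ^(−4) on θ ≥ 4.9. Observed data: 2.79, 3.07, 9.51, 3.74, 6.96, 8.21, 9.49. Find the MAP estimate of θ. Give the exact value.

θ̂_MAP = 9.51

The Uniform(0, θ) likelihood is θ^(−n) for θ ≥ max(xᵢ), zero otherwise. Here max(xᵢ) = 9.51.
Posterior ∝ θ^(−4) · θ^(−7) = θ^(−11) on θ ≥ max(4.9, 9.51) = 9.51.
This density is strictly decreasing in θ, so the posterior mode lies at the lower boundary of the support.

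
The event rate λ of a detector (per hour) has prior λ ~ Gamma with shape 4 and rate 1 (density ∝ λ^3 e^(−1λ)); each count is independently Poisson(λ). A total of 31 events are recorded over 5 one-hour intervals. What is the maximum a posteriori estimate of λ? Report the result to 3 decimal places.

λ̂_MAP = 5.667

Σxᵢ = 31, n = 5.
Posterior ∝ λ^3e^(−1λ) · λ^31e^(−5λ) = λ^34e^(−6λ), i.e. Gamma(shape=35, rate=6).
The mode of a Gamma(a, b) with a ≥ 1 (shape–rate) is (a−1)/b = 34/6 ≈ 5.667.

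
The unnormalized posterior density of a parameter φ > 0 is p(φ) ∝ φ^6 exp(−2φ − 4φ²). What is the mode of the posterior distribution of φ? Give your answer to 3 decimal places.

φ̂_MAP = 0.750

ℓ'(φ) = 6/φ − 2 − 8φ. Setting this to zero and multiplying by φ: 8φ² + 2φ − 6 = 0.
φ = (−2 + √(2² + 4·8·6)) / (2·8) = (−2 + √196) / 16 = (−2 + 14)/16 = 3/4.
ℓ''(φ) = −6/φ² − 8 < 0, confirming a maximum.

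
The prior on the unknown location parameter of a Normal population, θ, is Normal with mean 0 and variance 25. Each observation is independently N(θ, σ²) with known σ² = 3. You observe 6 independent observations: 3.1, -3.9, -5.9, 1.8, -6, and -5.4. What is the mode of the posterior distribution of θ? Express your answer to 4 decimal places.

θ̂_MAP = -2.6634

n = 6; x̄ = (3.1 + (-3.9) + (-5.9) + 1.8 + (-6) + (-5.4))/6 = -16.3/6 = -163/60 ≈ -2.7167.
For a Normal prior and Normal likelihood with known variance, the posterior is Normal; its mode equals its mean, the precision-weighted average.
Prior precision 1/σ₀² = 1/25 = 0.04; data precision n/σ² = 6/3 = 2.
θ̂ = (0.04·0 + 2·(-163/60)) / (0.04 + 2) = (-163/30)/2.04 = -815/306 ≈ -2.6634.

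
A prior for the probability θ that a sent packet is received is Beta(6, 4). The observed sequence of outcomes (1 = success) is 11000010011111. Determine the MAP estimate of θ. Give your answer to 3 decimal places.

Prior: Beta(6, 4).
Data: 8 successes in 14 trials (from the sequence). The binomial likelihood contributes θ^8(1−θ)^6, so the posterior is Beta(6+8, 4+6) = Beta(14, 10).
For Beta(a, b) with a, b > 1 the mode is (a−1)/(a+b−2) = 13/22 ≈ 0.591.

θ̂_MAP = 0.591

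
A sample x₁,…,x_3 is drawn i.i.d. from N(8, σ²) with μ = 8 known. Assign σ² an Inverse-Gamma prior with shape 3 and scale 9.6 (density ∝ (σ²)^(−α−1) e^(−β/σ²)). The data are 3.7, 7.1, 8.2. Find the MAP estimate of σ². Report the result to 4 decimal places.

σ̂²_MAP = 3.5036

Sum of squared deviations about the known mean: SS = (3.7−8)² + (7.1−8)² + (8.2−8)² = 19.34.
The Normal likelihood contributes (σ²)^(−n/2) exp(−SS/(2σ²)), so the posterior is Inverse-Gamma(α + n/2, β + SS/2) = Inverse-Gamma(4.5, 19.27).
The mode of Inverse-Gamma(a, b) is b/(a+1) = 19.27/5.5 ≈ 3.5036.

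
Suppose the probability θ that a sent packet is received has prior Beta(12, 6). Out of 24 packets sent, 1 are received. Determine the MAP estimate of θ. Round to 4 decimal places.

θ̂_MAP = 0.3000

Prior: Beta(12, 6).
Data: 1 success in 24 trials. The binomial likelihood contributes θ(1−θ)^23, so the posterior is Beta(12+1, 6+23) = Beta(13, 29).
For Beta(a, b) with a, b > 1 the mode is (a−1)/(a+b−2) = 12/40 ≈ 0.3000.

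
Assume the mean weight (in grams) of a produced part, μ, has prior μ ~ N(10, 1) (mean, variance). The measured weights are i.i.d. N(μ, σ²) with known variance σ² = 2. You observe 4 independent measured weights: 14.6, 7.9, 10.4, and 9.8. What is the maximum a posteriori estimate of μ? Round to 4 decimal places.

μ̂_MAP = 10.4500

n = 4; x̄ = (14.6 + 7.9 + 10.4 + 9.8)/4 = 42.7/4 = 10.675.
For a Normal prior and Normal likelihood with known variance, the posterior is Normal; its mode equals its mean, the precision-weighted average.
Prior precision 1/σ₀² = 1/1 = 1; data precision n/σ² = 4/2 = 2.
μ̂ = (1·10 + 2·10.675) / (1 + 2) = 31.35/3 = 10.4500.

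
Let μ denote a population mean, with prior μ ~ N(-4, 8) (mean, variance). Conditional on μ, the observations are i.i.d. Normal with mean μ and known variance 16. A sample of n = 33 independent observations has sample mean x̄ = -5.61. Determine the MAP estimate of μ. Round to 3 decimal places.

n = 33, x̄ = -5.61.
For a Normal prior and Normal likelihood with known variance, the posterior is Normal; its mode equals its mean, the precision-weighted average.
Prior precision 1/σ₀² = 1/8 = 0.125; data precision n/σ² = 33/16 = 2.0625.
μ̂ = (0.125·(-4) + 2.0625·(-5.61)) / (0.125 + 2.0625) = (-12.070625)/2.1875 = -5.518.

μ̂_MAP = -5.518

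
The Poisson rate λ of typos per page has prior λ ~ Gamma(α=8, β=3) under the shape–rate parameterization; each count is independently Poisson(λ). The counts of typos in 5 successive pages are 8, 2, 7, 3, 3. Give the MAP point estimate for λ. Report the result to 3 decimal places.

Σxᵢ = 8+2+7+3+3 = 23, with n = 5.
Posterior ∝ λ^7e^(−3λ) · λ^23e^(−5λ) = λ^30e^(−8λ), i.e. Gamma(shape=31, rate=8).
The mode of a Gamma(a, b) with a ≥ 1 (shape–rate) is (a−1)/b = 30/8 ≈ 3.750.

λ̂_MAP = 3.750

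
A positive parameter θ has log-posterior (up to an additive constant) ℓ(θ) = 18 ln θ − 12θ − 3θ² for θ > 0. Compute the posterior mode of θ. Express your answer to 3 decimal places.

ℓ'(θ) = 18/θ − 12 − 6θ. Setting this to zero and multiplying by θ: 6θ² + 12θ − 18 = 0.
θ = (−12 + √(12² + 4·6·18)) / (2·6) = (−12 + √576) / 12 = (−12 + 24)/12 = 1.
ℓ''(θ) = −18/θ² − 6 < 0, confirming a maximum.

θ̂_MAP = 1.000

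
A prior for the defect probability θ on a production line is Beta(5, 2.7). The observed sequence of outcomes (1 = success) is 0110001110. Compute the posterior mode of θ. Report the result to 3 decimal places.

Prior: Beta(5, 2.7).
Data: 5 successes in 10 trials (from the sequence). The binomial likelihood contributes θ^5(1−θ)^5, so the posterior is Beta(5+5, 2.7+5) = Beta(10, 7.7).
For Beta(a, b) with a, b > 1 the mode is (a−1)/(a+b−2) = 9/15.7 ≈ 0.573.

θ̂_MAP = 0.573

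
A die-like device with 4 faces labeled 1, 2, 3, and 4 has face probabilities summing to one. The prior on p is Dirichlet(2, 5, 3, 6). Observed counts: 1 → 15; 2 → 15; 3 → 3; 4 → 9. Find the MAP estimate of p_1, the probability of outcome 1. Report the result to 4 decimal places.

MAP estimate: 0.2963

The posterior is Dirichlet(αᵢ + nᵢ) = Dirichlet(17, 20, 6, 15).
For a Dirichlet(a₁,…,a_K) with all aᵢ > 1, the mode has j-th component (aⱼ − 1)/(Σaᵢ − K).
Here Σaᵢ = 58 and K = 4, so p_1 = (17 − 1)/(58 − 4) = 16/54 ≈ 0.2963.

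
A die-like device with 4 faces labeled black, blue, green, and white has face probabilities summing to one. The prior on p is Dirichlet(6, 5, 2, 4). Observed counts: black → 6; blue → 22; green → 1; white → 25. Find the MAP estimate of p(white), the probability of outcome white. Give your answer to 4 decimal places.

The posterior is Dirichlet(αᵢ + nᵢ) = Dirichlet(12, 27, 3, 29).
For a Dirichlet(a₁,…,a_K) with all aᵢ > 1, the mode has j-th component (aⱼ − 1)/(Σaᵢ − K).
Here Σaᵢ = 71 and K = 4, so p(white) = (29 − 1)/(71 − 4) = 28/67 ≈ 0.4179.

MAP estimate of p(white) = 0.4179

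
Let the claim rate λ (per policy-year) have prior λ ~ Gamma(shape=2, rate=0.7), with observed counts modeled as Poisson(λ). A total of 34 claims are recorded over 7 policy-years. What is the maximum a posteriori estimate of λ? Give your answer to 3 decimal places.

Σxᵢ = 34, n = 7.
Posterior ∝ λe^(−0.7λ) · λ^34e^(−7λ) = λ^35e^(−7.7λ), i.e. Gamma(shape=36, rate=7.7).
The mode of a Gamma(a, b) with a ≥ 1 (shape–rate) is (a−1)/b = 35/7.7 ≈ 4.545.

λ̂_MAP = 4.545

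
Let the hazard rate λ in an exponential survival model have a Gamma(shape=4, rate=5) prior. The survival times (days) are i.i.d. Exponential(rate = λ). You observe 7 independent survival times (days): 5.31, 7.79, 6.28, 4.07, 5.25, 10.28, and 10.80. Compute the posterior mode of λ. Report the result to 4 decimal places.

The Exponential(rate=λ) likelihood is ∝ λ^n e^(−λΣtᵢ). Here n = 7 and Σtᵢ = 5.31 + 7.79 + 6.28 + 4.07 + 5.25 + 10.28 + 10.80 = 49.78.
Posterior ∝ λ^3e^(−5λ) · λ^7e^(−49.78λ) = λ^10e^(−54.78λ), i.e. Gamma(11, 54.78).
Mode = (a−1)/b = 10/54.78 ≈ 0.1825.

λ̂_MAP = 0.1825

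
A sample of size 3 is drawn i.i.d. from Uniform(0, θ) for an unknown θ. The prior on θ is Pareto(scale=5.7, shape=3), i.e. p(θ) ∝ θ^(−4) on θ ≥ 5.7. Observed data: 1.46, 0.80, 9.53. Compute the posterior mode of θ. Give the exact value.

The Uniform(0, θ) likelihood is θ^(−n) for θ ≥ max(xᵢ), zero otherwise. Here max(xᵢ) = 9.53.
Posterior ∝ θ^(−4) · θ^(−3) = θ^(−7) on θ ≥ max(5.7, 9.53) = 9.53.
This density is strictly decreasing in θ, so the posterior mode lies at the lower boundary of the support.

θ̂_MAP = 9.53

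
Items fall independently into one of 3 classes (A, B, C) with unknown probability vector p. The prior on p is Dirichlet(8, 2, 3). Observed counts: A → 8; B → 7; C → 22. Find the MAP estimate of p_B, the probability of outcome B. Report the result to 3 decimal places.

MAP estimate of p_B = 0.170

The posterior is Dirichlet(αᵢ + nᵢ) = Dirichlet(16, 9, 25).
For a Dirichlet(a₁,…,a_K) with all aᵢ > 1, the mode has j-th component (aⱼ − 1)/(Σaᵢ − K).
Here Σaᵢ = 50 and K = 3, so p_B = (9 − 1)/(50 − 3) = 8/47 ≈ 0.170.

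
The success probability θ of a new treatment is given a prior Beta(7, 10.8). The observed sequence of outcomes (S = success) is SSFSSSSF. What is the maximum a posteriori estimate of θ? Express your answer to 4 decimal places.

Prior: Beta(7, 10.8).
Data: 6 successes in 8 trials (from the sequence). The binomial likelihood contributes θ^6(1−θ)^2, so the posterior is Beta(7+6, 10.8+2) = Beta(13, 12.8).
For Beta(a, b) with a, b > 1 the mode is (a−1)/(a+b−2) = 12/23.8 ≈ 0.5042.

θ̂_MAP = 0.5042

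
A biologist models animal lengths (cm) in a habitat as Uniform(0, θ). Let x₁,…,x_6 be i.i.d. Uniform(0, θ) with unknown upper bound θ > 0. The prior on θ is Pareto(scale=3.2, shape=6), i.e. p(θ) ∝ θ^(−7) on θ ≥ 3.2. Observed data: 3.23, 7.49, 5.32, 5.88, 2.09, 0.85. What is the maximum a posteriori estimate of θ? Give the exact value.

θ̂_MAP = 7.49

The Uniform(0, θ) likelihood is θ^(−n) for θ ≥ max(xᵢ), zero otherwise. Here max(xᵢ) = 7.49.
Posterior ∝ θ^(−7) · θ^(−6) = θ^(−13) on θ ≥ max(3.2, 7.49) = 7.49.
This density is strictly decreasing in θ, so the posterior mode lies at the lower boundary of the support.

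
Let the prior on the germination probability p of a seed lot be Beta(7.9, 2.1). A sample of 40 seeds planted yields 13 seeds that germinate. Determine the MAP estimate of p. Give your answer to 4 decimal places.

Prior: Beta(7.9, 2.1).
Data: 13 successes in 40 trials. The binomial likelihood contributes p^13(1−p)^27, so the posterior is Beta(7.9+13, 2.1+27) = Beta(20.9, 29.1).
For Beta(a, b) with a, b > 1 the mode is (a−1)/(a+b−2) = 19.9/48 ≈ 0.4146.

p̂_MAP = 0.4146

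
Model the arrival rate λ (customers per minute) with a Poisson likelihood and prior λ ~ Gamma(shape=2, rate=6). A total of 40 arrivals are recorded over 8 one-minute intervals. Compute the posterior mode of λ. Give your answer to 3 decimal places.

λ̂_MAP = 2.929

Σxᵢ = 40, n = 8.
Posterior ∝ λe^(−6λ) · λ^40e^(−8λ) = λ^41e^(−14λ), i.e. Gamma(shape=42, rate=14).
The mode of a Gamma(a, b) with a ≥ 1 (shape–rate) is (a−1)/b = 41/14 ≈ 2.929.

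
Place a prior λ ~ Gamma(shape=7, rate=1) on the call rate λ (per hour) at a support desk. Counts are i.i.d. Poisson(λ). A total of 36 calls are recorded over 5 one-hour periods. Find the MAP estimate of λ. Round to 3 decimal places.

Σxᵢ = 36, n = 5.
Posterior ∝ λ^6e^(−1λ) · λ^36e^(−5λ) = λ^42e^(−6λ), i.e. Gamma(shape=43, rate=6).
The mode of a Gamma(a, b) with a ≥ 1 (shape–rate) is (a−1)/b = 42/6 ≈ 7.000.

λ̂_MAP = 7.000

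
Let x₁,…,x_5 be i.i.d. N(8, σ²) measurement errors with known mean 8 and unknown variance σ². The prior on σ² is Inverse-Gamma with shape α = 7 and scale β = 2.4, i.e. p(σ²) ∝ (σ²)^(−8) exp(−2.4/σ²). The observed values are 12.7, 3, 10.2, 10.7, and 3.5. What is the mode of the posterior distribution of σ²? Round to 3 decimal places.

σ̂²_MAP = 4.013

Sum of squared deviations about the known mean: SS = (12.7−8)² + (3−8)² + (10.2−8)² + (10.7−8)² + (3.5−8)² = 79.47.
The Normal likelihood contributes (σ²)^(−n/2) exp(−SS/(2σ²)), so the posterior is Inverse-Gamma(α + n/2, β + SS/2) = Inverse-Gamma(9.5, 42.135).
The mode of Inverse-Gamma(a, b) is b/(a+1) = 42.135/10.5 ≈ 4.013.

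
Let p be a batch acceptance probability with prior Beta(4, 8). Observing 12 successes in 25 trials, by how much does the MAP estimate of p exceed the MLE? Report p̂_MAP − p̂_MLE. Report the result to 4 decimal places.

MAP − MLE = -0.0514

Posterior is Beta(16, 21); MAP = (16−1)/(37−2) = 15/35 ≈ 0.42857.
MLE ignores the prior: p̂_MLE = k/n = 12/25 ≈ 0.48000.
Difference = 15/35 − 12/25 = -9/175 ≈ -0.0514.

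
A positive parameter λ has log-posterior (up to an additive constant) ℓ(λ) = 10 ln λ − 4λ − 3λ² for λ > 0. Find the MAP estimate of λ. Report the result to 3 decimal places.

λ̂_MAP = 1.000

ℓ'(λ) = 10/λ − 4 − 6λ. Setting this to zero and multiplying by λ: 6λ² + 4λ − 10 = 0.
λ = (−4 + √(4² + 4·6·10)) / (2·6) = (−4 + √256) / 12 = (−4 + 16)/12 = 1.
ℓ''(λ) = −10/λ² − 6 < 0, confirming a maximum.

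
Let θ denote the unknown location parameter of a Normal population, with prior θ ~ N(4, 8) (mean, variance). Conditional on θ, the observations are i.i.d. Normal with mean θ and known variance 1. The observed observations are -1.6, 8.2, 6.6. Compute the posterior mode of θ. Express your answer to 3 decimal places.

θ̂_MAP = 4.384

n = 3; x̄ = ((-1.6) + 8.2 + 6.6)/3 = 13.2/3 = 4.4.
For a Normal prior and Normal likelihood with known variance, the posterior is Normal; its mode equals its mean, the precision-weighted average.
Prior precision 1/σ₀² = 1/8 = 0.125; data precision n/σ² = 3/1 = 3.
θ̂ = (0.125·4 + 3·4.4) / (0.125 + 3) = 13.7/3.125 = 4.384.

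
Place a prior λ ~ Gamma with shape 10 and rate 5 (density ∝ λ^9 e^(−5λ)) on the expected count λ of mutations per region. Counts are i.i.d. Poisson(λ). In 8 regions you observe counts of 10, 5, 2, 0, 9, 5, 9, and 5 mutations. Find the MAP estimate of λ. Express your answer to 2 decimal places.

λ̂_MAP = 4.15

Σxᵢ = 10+5+2+0+9+5+9+5 = 45, with n = 8.
Posterior ∝ λ^9e^(−5λ) · λ^45e^(−8λ) = λ^54e^(−13λ), i.e. Gamma(shape=55, rate=13).
The mode of a Gamma(a, b) with a ≥ 1 (shape–rate) is (a−1)/b = 54/13 ≈ 4.15.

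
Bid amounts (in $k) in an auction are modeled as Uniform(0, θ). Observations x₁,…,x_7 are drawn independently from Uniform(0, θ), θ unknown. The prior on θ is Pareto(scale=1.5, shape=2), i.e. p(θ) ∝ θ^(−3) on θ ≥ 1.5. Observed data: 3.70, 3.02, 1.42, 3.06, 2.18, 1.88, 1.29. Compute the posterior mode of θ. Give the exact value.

θ̂_MAP = 3.70

The Uniform(0, θ) likelihood is θ^(−n) for θ ≥ max(xᵢ), zero otherwise. Here max(xᵢ) = 3.70.
Posterior ∝ θ^(−3) · θ^(−7) = θ^(−10) on θ ≥ max(1.5, 3.70) = 3.70.
This density is strictly decreasing in θ, so the posterior mode lies at the lower boundary of the support.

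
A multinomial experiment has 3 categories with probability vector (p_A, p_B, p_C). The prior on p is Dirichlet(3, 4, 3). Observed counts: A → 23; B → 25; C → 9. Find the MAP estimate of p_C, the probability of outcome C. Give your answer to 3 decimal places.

The posterior is Dirichlet(αᵢ + nᵢ) = Dirichlet(26, 29, 12).
For a Dirichlet(a₁,…,a_K) with all aᵢ > 1, the mode has j-th component (aⱼ − 1)/(Σaᵢ − K).
Here Σaᵢ = 67 and K = 3, so p_C = (12 − 1)/(67 − 3) = 11/64 ≈ 0.172.

MAP estimate of p_C = 0.172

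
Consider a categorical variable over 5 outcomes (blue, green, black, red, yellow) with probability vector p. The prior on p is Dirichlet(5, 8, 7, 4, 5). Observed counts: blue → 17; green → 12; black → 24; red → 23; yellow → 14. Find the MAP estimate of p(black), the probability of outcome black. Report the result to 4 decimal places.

MAP estimate of p(black) = 0.2632

The posterior is Dirichlet(αᵢ + nᵢ) = Dirichlet(22, 20, 31, 27, 19).
For a Dirichlet(a₁,…,a_K) with all aᵢ > 1, the mode has j-th component (aⱼ − 1)/(Σaᵢ − K).
Here Σaᵢ = 119 and K = 5, so p(black) = (31 − 1)/(119 − 5) = 30/114 ≈ 0.2632.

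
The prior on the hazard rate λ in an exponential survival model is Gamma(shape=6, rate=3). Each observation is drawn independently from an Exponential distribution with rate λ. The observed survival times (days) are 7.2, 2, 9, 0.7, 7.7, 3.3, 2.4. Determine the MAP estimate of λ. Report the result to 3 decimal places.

λ̂_MAP = 0.340

The Exponential(rate=λ) likelihood is ∝ λ^n e^(−λΣtᵢ). Here n = 7 and Σtᵢ = 7.2 + 2 + 9 + 0.7 + 7.7 + 3.3 + 2.4 = 32.3.
Posterior ∝ λ^5e^(−3λ) · λ^7e^(−32.3λ) = λ^12e^(−35.3λ), i.e. Gamma(13, 35.3).
Mode = (a−1)/b = 12/35.3 ≈ 0.340.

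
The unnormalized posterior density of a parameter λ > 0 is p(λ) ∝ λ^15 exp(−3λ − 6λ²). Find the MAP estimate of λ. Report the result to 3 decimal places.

ℓ'(λ) = 15/λ − 3 − 12λ. Setting this to zero and multiplying by λ: 12λ² + 3λ − 15 = 0.
λ = (−3 + √(3² + 4·12·15)) / (2·12) = (−3 + √729) / 24 = (−3 + 27)/24 = 1.
ℓ''(λ) = −15/λ² − 12 < 0, confirming a maximum.

λ̂_MAP = 1.000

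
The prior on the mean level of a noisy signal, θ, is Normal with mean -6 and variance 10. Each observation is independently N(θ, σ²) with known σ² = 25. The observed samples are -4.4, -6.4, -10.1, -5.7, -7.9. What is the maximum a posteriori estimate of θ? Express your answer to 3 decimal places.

n = 5; x̄ = ((-4.4) + (-6.4) + (-10.1) + (-5.7) + (-7.9))/5 = -34.5/5 = -6.9.
For a Normal prior and Normal likelihood with known variance, the posterior is Normal; its mode equals its mean, the precision-weighted average.
Prior precision 1/σ₀² = 1/10 = 0.1; data precision n/σ² = 5/25 = 0.2.
θ̂ = (0.1·(-6) + 0.2·(-6.9)) / (0.1 + 0.2) = (-1.98)/0.3 = -6.600.

θ̂_MAP = -6.600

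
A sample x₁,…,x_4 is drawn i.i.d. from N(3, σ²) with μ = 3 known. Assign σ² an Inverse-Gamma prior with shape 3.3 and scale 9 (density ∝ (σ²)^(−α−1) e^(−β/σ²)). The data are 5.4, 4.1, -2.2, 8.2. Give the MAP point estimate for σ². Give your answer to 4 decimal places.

σ̂²_MAP = 6.2738

Sum of squared deviations about the known mean: SS = (5.4−3)² + (4.1−3)² + (-2.2−3)² + (8.2−3)² = 61.05.
The Normal likelihood contributes (σ²)^(−n/2) exp(−SS/(2σ²)), so the posterior is Inverse-Gamma(α + n/2, β + SS/2) = Inverse-Gamma(5.3, 39.525).
The mode of Inverse-Gamma(a, b) is b/(a+1) = 39.525/6.3 ≈ 6.2738.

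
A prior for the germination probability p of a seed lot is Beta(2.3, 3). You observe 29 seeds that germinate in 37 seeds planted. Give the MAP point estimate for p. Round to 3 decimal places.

p̂_MAP = 0.752

Prior: Beta(2.3, 3).
Data: 29 successes in 37 trials. The binomial likelihood contributes p^29(1−p)^8, so the posterior is Beta(2.3+29, 3+8) = Beta(31.3, 11).
For Beta(a, b) with a, b > 1 the mode is (a−1)/(a+b−2) = 30.3/40.3 ≈ 0.752.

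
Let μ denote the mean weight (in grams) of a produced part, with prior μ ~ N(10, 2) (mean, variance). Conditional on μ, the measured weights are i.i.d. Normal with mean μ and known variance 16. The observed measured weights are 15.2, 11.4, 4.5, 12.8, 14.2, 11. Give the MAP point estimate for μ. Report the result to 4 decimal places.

n = 6; x̄ = (15.2 + 11.4 + 4.5 + 12.8 + 14.2 + 11)/6 = 69.1/6 = 691/60 ≈ 11.5167.
For a Normal prior and Normal likelihood with known variance, the posterior is Normal; its mode equals its mean, the precision-weighted average.
Prior precision 1/σ₀² = 1/2 = 0.5; data precision n/σ² = 6/16 = 0.375.
μ̂ = (0.5·10 + 0.375·(691/60)) / (0.5 + 0.375) = 9.31875/0.875 = 10.6500.

μ̂_MAP = 10.6500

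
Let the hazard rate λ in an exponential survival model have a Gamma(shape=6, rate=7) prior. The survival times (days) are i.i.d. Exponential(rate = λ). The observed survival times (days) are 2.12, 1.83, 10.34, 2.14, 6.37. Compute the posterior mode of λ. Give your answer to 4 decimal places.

The Exponential(rate=λ) likelihood is ∝ λ^n e^(−λΣtᵢ). Here n = 5 and Σtᵢ = 2.12 + 1.83 + 10.34 + 2.14 + 6.37 = 22.80.
Posterior ∝ λ^5e^(−7λ) · λ^5e^(−22.80λ) = λ^10e^(−29.80λ), i.e. Gamma(11, 29.80).
Mode = (a−1)/b = 10/29.80 ≈ 0.3356.

λ̂_MAP = 0.3356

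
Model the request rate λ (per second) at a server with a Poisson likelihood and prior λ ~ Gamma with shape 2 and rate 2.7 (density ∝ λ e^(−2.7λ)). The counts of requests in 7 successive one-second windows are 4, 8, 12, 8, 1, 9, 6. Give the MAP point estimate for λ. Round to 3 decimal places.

λ̂_MAP = 5.052

Σxᵢ = 4+8+12+8+1+9+6 = 48, with n = 7.
Posterior ∝ λe^(−2.7λ) · λ^48e^(−7λ) = λ^49e^(−9.7λ), i.e. Gamma(shape=50, rate=9.7).
The mode of a Gamma(a, b) with a ≥ 1 (shape–rate) is (a−1)/b = 49/9.7 ≈ 5.052.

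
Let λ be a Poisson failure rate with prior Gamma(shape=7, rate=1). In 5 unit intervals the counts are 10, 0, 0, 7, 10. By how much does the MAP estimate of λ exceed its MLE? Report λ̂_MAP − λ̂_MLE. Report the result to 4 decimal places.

MAP − MLE = 0.1000

Σxᵢ = 27. Posterior is Gamma(34, 6); MAP = (34−1)/6 = 33/6 ≈ 5.50000.
MLE = x̄ = 27/5 ≈ 5.40000.
Difference = 33/6 − 27/5 = 1/10 ≈ 0.1000.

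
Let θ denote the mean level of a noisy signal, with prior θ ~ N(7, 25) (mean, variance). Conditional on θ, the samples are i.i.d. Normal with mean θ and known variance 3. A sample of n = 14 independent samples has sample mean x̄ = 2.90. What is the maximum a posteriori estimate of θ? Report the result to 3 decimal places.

n = 14, x̄ = 2.90.
For a Normal prior and Normal likelihood with known variance, the posterior is Normal; its mode equals its mean, the precision-weighted average.
Prior precision 1/σ₀² = 1/25 = 0.04; data precision n/σ² = 14/3.
θ̂ = (0.04·7 + (14/3)·2.9) / (0.04 + 14/3) = (1036/75)/(353/75) = 1036/353 ≈ 2.935.

θ̂_MAP = 2.935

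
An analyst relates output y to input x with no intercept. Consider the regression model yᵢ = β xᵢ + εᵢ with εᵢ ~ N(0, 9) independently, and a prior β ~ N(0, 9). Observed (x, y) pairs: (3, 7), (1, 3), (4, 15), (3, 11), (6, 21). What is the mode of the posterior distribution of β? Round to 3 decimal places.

log p(β | y) = −Σ(yᵢ − βxᵢ)²/(2·9) − β²/(2·9) + const.
Setting the derivative to zero: Σxᵢ(yᵢ − βxᵢ)/9 − β/9 = 0, so β = Σxᵢyᵢ / (Σxᵢ² + σ²/τ²).
Σxᵢyᵢ = 3·7 + 1·3 + 4·15 + 3·11 + 6·21 = 243; Σxᵢ² = 71; σ²/τ² = 1.
β̂_MAP = 243 / (71 + 1) = 243/72 ≈ 3.375.

β̂_MAP = 3.375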